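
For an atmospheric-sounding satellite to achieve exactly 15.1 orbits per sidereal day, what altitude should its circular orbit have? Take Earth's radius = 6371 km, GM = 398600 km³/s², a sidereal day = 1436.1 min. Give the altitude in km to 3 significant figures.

531 km

Required period T = 86166 / 15.1 = 5706.4 s.
From T = 2π√(a³/μ): a = (μ T²/4π²)^(1/3) = (398600 × 5706.4² / 4π²)^(1/3) = 6902 km.
Altitude h = a − R = 6902 − 6371 = 531 km.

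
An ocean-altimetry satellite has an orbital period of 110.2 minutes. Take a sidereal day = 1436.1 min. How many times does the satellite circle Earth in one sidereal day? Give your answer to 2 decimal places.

13.03

T = 110.2 min = 6612.0 s.
Orbits per sidereal day = 86166 / 6612.0 = 13.032.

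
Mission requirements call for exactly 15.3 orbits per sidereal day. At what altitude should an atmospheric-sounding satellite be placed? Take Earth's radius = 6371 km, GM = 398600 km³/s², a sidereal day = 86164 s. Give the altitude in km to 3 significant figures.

Required period T = 86164 / 15.3 = 5631.6 s.
From T = 2π√(a³/μ): a = (μ T²/4π²)^(1/3) = (398600 × 5631.6² / 4π²)^(1/3) = 6841 km.
Altitude h = a − R = 6841 − 6371 = 470 km.

470 km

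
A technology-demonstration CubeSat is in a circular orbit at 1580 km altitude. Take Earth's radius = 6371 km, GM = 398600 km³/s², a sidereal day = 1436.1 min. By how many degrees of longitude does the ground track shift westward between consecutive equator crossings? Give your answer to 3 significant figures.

Semi-major axis a = 6371 + 1580 = 7951 km. Period T = 2π√(a³/μ) = 2π√(7951³/398600) = 7055.8 s = 117.60 min.
During one orbit Earth rotates (7055.8 / 86166) × 360° = 29.48°.

29.5°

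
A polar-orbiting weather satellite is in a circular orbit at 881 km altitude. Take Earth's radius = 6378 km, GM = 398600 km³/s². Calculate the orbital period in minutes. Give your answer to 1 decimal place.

102.6 min

Semi-major axis a = 6378 + 881 = 7259 km. Period T = 2π√(a³/μ) = 2π√(7259³/398600) = 6155.0 s = 102.58 min.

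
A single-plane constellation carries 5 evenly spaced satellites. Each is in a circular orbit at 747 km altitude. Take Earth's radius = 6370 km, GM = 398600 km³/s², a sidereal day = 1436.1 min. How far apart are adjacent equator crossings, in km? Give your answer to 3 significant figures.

Semi-major axis a = 6370 + 747 = 7117 km. Period T = 2π√(a³/μ) = 2π√(7117³/398600) = 5975.3 s = 99.59 min.
Single-satellite node shift = (5975.3/86166) × 360° = 24.96°.
With 5 satellites evenly phased, successive equator crossings are 24.96/5 = 4.993° apart.
That is 4.993 × 111.2 = 555 km at the equator.

555 km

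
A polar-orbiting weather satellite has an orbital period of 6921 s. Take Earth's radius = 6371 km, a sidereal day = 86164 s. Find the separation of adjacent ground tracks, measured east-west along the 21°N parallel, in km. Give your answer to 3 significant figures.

Node shift per orbit = (6921.0/86164) × 360° = 28.92°.
Equatorial spacing = 28.92 × 111.2 km/° = 3215 km.
At 21° latitude, spacing = 3215 × cos(21°) = 3002 km.

3000 km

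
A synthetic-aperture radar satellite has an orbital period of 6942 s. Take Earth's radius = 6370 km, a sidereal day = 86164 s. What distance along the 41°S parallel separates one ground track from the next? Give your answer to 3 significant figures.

Node shift per orbit = (6942.0/86164) × 360° = 29.00°.
Equatorial spacing = 29.00 × 111.2 km/° = 3225 km.
At 41° latitude, spacing = 3225 × cos(41°) = 2434 km.

2430 km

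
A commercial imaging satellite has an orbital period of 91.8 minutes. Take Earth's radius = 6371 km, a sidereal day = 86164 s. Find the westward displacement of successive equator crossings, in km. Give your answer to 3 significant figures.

2560 km

T = 91.8 min = 5508.0 s.
During one orbit Earth rotates (5508.0 / 86164) × 360° = 23.01°.
At the equator that is 23.01° × (2π·6371/360) km/° = 23.01 × 111.2 = 2559 km.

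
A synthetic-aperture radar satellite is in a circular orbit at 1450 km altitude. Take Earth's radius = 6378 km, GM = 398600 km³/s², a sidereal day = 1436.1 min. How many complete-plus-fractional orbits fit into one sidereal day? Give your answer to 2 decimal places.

12.50

Semi-major axis a = 6378 + 1450 = 7828 km. Period T = 2π√(a³/μ) = 2π√(7828³/398600) = 6892.7 s = 114.88 min.
Orbits per sidereal day = 86166 / 6892.7 = 12.501.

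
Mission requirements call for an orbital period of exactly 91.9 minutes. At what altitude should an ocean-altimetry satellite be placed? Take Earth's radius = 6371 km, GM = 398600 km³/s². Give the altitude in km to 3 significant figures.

375 km

T = 91.9 min = 5514.0 s.
From T = 2π√(a³/μ): a = (μ T²/4π²)^(1/3) = (398600 × 5514.0² / 4π²)^(1/3) = 6746 km.
Altitude h = a − R = 6746 − 6371 = 375 km.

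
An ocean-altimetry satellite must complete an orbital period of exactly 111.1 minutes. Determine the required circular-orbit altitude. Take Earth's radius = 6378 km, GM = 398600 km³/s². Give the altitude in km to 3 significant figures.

1280 km

T = 111.1 min = 6666.0 s.
From T = 2π√(a³/μ): a = (μ T²/4π²)^(1/3) = (398600 × 6666.0² / 4π²)^(1/3) = 7655 km.
Altitude h = a − R = 7655 − 6378 = 1277 km.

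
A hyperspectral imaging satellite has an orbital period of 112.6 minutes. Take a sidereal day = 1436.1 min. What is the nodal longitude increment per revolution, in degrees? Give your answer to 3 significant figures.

28.2°

T = 112.6 min = 6756.0 s.
During one orbit Earth rotates (6756.0 / 86166) × 360° = 28.23°.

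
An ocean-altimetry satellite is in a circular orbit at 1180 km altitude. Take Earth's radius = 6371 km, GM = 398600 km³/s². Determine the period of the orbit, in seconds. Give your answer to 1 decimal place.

6530.1 seconds

Semi-major axis a = 6371 + 1180 = 7551 km. Period T = 2π√(a³/μ) = 2π√(7551³/398600) = 6530.1 s = 108.83 min.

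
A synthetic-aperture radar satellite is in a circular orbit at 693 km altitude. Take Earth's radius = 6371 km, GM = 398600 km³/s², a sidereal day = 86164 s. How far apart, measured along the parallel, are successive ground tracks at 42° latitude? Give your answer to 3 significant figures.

Semi-major axis a = 6371 + 693 = 7064 km. Period T = 2π√(a³/μ) = 2π√(7064³/398600) = 5908.6 s = 98.48 min.
Node shift per orbit = (5908.6/86164) × 360° = 24.69°.
Equatorial spacing = 24.69 × 111.2 km/° = 2745 km.
At 42° latitude, spacing = 2745 × cos(42°) = 2040 km.

2040 km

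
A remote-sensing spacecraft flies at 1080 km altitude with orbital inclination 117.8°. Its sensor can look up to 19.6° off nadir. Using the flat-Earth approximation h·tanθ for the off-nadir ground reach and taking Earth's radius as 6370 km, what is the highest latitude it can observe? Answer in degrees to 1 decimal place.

Retrograde orbit: the ground track reaches ±(180° − i) = ±(180 − 117.8) = ±62.2°.
Sensor half-swath on the ground ≈ 1080·tan(19.6°) = 385 km = 3.46° of latitude.
Maximum observable latitude ≈ 62.2 + 3.46 = 65.7°.

65.7°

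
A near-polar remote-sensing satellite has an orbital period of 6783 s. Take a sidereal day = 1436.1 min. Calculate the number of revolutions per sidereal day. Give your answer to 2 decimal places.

Orbits per sidereal day = 86166 / 6783.0 = 12.703.

12.70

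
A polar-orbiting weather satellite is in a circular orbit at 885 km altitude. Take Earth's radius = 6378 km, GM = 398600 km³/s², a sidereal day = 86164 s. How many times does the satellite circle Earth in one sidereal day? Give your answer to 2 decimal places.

Semi-major axis a = 6378 + 885 = 7263 km. Period T = 2π√(a³/μ) = 2π√(7263³/398600) = 6160.1 s = 102.67 min.
Orbits per sidereal day = 86164 / 6160.1 = 13.988.

13.99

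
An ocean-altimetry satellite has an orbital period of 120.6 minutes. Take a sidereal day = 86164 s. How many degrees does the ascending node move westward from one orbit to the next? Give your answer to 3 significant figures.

T = 120.6 min = 7236.0 s.
During one orbit Earth rotates (7236.0 / 86164) × 360° = 30.23°.

30.2°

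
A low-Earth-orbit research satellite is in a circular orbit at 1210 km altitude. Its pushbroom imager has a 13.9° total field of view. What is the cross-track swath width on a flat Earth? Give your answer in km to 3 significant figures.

295 km

Half-angle = 13.9°/2 = 6.95°.
Swath width ≈ 2h·tan(θ/2) = 2 × 1210 × tan(6.95°) = 295.0 km.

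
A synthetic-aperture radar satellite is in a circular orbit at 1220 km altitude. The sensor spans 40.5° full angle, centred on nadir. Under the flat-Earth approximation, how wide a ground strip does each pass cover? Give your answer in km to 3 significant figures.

Half-angle = 40.5°/2 = 20.25°.
Swath width ≈ 2h·tan(θ/2) = 2 × 1220 × tan(20.25°) = 900.2 km.

900 km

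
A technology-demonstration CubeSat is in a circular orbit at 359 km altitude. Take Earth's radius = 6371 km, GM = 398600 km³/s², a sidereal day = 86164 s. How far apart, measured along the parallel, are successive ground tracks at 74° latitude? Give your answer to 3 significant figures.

704 km

Semi-major axis a = 6371 + 359 = 6730 km. Period T = 2π√(a³/μ) = 2π√(6730³/398600) = 5494.6 s = 91.58 min.
Node shift per orbit = (5494.6/86164) × 360° = 22.96°.
Equatorial spacing = 22.96 × 111.2 km/° = 2553 km.
At 74° latitude, spacing = 2553 × cos(74°) = 704 km.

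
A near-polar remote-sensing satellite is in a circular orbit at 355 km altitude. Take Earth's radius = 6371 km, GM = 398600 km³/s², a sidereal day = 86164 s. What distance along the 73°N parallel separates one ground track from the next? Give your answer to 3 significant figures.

746 km

Semi-major axis a = 6371 + 355 = 6726 km. Period T = 2π√(a³/μ) = 2π√(6726³/398600) = 5489.7 s = 91.49 min.
Node shift per orbit = (5489.7/86164) × 360° = 22.94°.
Equatorial spacing = 22.94 × 111.2 km/° = 2550 km.
At 73° latitude, spacing = 2550 × cos(73°) = 746 km.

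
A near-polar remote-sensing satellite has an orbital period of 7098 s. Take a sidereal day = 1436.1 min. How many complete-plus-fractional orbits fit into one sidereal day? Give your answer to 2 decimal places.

12.14

Orbits per sidereal day = 86166 / 7098.0 = 12.139.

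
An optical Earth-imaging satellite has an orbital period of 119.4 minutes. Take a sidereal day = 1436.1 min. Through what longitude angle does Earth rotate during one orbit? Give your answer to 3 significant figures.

29.9°

T = 119.4 min = 7164.0 s.
During one orbit Earth rotates (7164.0 / 86166) × 360° = 29.93°.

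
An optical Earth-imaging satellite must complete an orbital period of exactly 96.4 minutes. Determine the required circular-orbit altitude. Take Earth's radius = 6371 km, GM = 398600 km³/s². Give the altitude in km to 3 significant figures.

T = 96.4 min = 5784.0 s.
From T = 2π√(a³/μ): a = (μ T²/4π²)^(1/3) = (398600 × 5784.0² / 4π²)^(1/3) = 6964 km.
Altitude h = a − R = 6964 − 6371 = 593 km.

593 km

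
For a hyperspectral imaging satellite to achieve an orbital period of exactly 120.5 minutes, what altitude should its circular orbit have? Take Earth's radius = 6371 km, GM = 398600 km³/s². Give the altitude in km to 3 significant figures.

1710 km

T = 120.5 min = 7230.0 s.
From T = 2π√(a³/μ): a = (μ T²/4π²)^(1/3) = (398600 × 7230.0² / 4π²)^(1/3) = 8081 km.
Altitude h = a − R = 8081 − 6371 = 1710 km.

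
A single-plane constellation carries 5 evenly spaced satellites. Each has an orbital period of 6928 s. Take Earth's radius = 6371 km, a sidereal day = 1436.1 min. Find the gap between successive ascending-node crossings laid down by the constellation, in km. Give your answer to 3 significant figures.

644 km

Single-satellite node shift = (6928.0/86166) × 360° = 28.95°.
With 5 satellites evenly phased, successive equator crossings are 28.95/5 = 5.789° apart.
That is 5.789 × 111.2 = 644 km at the equator.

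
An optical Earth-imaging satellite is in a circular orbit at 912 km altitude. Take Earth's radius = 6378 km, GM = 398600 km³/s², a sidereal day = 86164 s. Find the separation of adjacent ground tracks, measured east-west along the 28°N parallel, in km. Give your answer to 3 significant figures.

Semi-major axis a = 6378 + 912 = 7290 km. Period T = 2π√(a³/μ) = 2π√(7290³/398600) = 6194.4 s = 103.24 min.
Node shift per orbit = (6194.4/86164) × 360° = 25.88°.
Equatorial spacing = 25.88 × 111.3 km/° = 2881 km.
At 28° latitude, spacing = 2881 × cos(28°) = 2544 km.

2540 km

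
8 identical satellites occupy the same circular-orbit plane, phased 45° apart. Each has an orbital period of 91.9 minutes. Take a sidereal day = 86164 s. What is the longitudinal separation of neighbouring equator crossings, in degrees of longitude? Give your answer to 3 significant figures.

T = 91.9 min = 5514.0 s.
Single-satellite node shift = (5514.0/86164) × 360° = 23.04°.
With 8 satellites evenly phased, successive equator crossings are 23.04/8 = 2.880° apart.

2.88°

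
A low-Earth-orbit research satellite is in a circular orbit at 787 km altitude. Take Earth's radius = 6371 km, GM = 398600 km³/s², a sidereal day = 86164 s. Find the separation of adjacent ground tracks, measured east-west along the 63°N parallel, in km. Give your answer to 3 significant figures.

Semi-major axis a = 6371 + 787 = 7158 km. Period T = 2π√(a³/μ) = 2π√(7158³/398600) = 6027.0 s = 100.45 min.
Node shift per orbit = (6027.0/86164) × 360° = 25.18°.
Equatorial spacing = 25.18 × 111.2 km/° = 2800 km.
At 63° latitude, spacing = 2800 × cos(63°) = 1271 km.

1270 km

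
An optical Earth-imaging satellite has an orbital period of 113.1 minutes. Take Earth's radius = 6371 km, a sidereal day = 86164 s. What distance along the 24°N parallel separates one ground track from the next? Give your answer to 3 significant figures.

T = 113.1 min = 6786.0 s.
Node shift per orbit = (6786.0/86164) × 360° = 28.35°.
Equatorial spacing = 28.35 × 111.2 km/° = 3153 km.
At 24° latitude, spacing = 3153 × cos(24°) = 2880 km.

2880 km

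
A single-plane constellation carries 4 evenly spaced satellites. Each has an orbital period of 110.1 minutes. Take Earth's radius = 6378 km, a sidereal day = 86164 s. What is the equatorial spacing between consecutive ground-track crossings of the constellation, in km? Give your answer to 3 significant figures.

T = 110.1 min = 6606.0 s.
Single-satellite node shift = (6606.0/86164) × 360° = 27.60°.
With 4 satellites evenly phased, successive equator crossings are 27.60/4 = 6.900° apart.
That is 6.900 × 111.3 = 768 km at the equator.

768 km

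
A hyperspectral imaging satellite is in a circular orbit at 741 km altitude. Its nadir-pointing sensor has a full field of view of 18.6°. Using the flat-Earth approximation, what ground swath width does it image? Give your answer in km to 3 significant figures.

243 km

Half-angle = 18.6°/2 = 9.3°.
Swath width ≈ 2h·tan(θ/2) = 2 × 741 × tan(9.3°) = 242.7 km.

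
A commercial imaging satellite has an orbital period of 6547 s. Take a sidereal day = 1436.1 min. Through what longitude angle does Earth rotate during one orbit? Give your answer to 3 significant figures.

27.4°

During one orbit Earth rotates (6547.0 / 86166) × 360° = 27.35°.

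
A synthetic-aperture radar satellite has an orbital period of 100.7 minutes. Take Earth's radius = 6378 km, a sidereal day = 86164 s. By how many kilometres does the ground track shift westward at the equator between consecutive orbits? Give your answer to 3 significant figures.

2810 km

T = 100.7 min = 6042.0 s.
During one orbit Earth rotates (6042.0 / 86164) × 360° = 25.24°.
At the equator that is 25.24° × (2π·6378/360) km/° = 25.24 × 111.3 = 2810 km.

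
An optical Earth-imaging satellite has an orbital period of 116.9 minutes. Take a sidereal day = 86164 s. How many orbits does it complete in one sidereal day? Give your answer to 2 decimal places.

T = 116.9 min = 7014.0 s.
Orbits per sidereal day = 86164 / 7014.0 = 12.285.

12.28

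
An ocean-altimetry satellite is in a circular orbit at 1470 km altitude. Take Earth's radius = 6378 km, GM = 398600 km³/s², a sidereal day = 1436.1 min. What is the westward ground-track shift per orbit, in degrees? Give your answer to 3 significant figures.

Semi-major axis a = 6378 + 1470 = 7848 km. Period T = 2π√(a³/μ) = 2π√(7848³/398600) = 6919.1 s = 115.32 min.
During one orbit Earth rotates (6919.1 / 86166) × 360° = 28.91°.

28.9°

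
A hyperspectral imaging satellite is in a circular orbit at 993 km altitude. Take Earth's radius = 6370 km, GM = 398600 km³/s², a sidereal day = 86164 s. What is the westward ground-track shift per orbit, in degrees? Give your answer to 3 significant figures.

26.3°

Semi-major axis a = 6370 + 993 = 7363 km. Period T = 2π√(a³/μ) = 2π√(7363³/398600) = 6287.7 s = 104.80 min.
During one orbit Earth rotates (6287.7 / 86164) × 360° = 26.27°.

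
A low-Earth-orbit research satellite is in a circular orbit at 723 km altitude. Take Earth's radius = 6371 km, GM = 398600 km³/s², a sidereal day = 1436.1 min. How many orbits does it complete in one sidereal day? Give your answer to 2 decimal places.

14.49

Semi-major axis a = 6371 + 723 = 7094 km. Period T = 2π√(a³/μ) = 2π√(7094³/398600) = 5946.3 s = 99.11 min.
Orbits per sidereal day = 86166 / 5946.3 = 14.491.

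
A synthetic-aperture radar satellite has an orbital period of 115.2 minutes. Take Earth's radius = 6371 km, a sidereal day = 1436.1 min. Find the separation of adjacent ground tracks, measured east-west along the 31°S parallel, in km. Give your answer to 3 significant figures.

T = 115.2 min = 6912.0 s.
Node shift per orbit = (6912.0/86166) × 360° = 28.88°.
Equatorial spacing = 28.88 × 111.2 km/° = 3211 km.
At 31° latitude, spacing = 3211 × cos(31°) = 2752 km.

2750 km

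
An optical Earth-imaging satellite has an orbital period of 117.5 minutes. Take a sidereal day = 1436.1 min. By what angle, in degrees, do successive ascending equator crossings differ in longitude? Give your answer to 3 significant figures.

29.5°

T = 117.5 min = 7050.0 s.
During one orbit Earth rotates (7050.0 / 86166) × 360° = 29.45°.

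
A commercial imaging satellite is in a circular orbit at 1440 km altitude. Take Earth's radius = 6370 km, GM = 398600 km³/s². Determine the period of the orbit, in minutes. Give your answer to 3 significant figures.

114 min

Semi-major axis a = 6370 + 1440 = 7810 km. Period T = 2π√(a³/μ) = 2π√(7810³/398600) = 6868.9 s = 114.48 min.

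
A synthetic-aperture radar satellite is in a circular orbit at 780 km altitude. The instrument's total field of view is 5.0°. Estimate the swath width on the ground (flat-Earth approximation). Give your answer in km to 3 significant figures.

Half-angle = 5.0°/2 = 2.5°.
Swath width ≈ 2h·tan(θ/2) = 2 × 780 × tan(2.5°) = 68.1 km.

68.1 km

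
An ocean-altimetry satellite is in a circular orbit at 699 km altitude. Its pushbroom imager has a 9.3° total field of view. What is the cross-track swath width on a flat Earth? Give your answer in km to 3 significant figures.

Half-angle = 9.3°/2 = 4.65°.
Swath width ≈ 2h·tan(θ/2) = 2 × 699 × tan(4.65°) = 113.7 km.

114 km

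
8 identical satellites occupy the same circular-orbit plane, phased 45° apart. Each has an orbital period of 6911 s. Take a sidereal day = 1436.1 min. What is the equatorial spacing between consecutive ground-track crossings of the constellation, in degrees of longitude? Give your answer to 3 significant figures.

3.61°

Single-satellite node shift = (6911.0/86166) × 360° = 28.87°.
With 8 satellites evenly phased, successive equator crossings are 28.87/8 = 3.609° apart.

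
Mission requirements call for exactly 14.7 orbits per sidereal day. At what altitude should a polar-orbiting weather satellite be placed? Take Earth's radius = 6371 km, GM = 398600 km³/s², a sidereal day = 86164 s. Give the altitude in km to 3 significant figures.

655 km

Required period T = 86164 / 14.7 = 5861.5 s.
From T = 2π√(a³/μ): a = (μ T²/4π²)^(1/3) = (398600 × 5861.5² / 4π²)^(1/3) = 7026 km.
Altitude h = a − R = 7026 − 6371 = 655 km.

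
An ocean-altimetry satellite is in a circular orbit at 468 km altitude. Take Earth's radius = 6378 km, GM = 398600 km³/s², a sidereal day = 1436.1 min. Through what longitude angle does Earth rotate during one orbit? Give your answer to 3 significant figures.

Semi-major axis a = 6378 + 468 = 6846 km. Period T = 2π√(a³/μ) = 2π√(6846³/398600) = 5637.2 s = 93.95 min.
During one orbit Earth rotates (5637.2 / 86166) × 360° = 23.55°.

23.6°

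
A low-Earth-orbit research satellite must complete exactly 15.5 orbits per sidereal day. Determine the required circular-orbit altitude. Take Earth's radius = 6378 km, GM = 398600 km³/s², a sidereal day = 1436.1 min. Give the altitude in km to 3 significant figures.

Required period T = 86166 / 15.5 = 5559.1 s.
From T = 2π√(a³/μ): a = (μ T²/4π²)^(1/3) = (398600 × 5559.1² / 4π²)^(1/3) = 6783 km.
Altitude h = a − R = 6783 − 6378 = 405 km.

405 km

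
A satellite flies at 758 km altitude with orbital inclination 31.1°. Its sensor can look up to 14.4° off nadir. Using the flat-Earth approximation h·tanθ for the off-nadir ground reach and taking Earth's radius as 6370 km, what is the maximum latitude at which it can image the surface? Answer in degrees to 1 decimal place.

For a prograde orbit the ground track reaches latitude ±i = ±31.1°.
Sensor half-swath on the ground ≈ 758·tan(14.4°) = 195 km = 1.75° of latitude.
Maximum observable latitude ≈ 31.1 + 1.75 = 32.9°.

32.9°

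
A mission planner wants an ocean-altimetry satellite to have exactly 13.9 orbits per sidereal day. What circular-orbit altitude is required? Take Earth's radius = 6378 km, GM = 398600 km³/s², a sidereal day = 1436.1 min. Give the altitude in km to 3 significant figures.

916 km

Required period T = 86166 / 13.9 = 6199.0 s.
From T = 2π√(a³/μ): a = (μ T²/4π²)^(1/3) = (398600 × 6199.0² / 4π²)^(1/3) = 7294 km.
Altitude h = a − R = 7294 − 6378 = 916 km.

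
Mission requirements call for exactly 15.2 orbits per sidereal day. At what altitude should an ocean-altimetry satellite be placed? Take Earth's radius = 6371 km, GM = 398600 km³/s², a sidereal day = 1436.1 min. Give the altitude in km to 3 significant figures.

Required period T = 86166 / 15.2 = 5668.8 s.
From T = 2π√(a³/μ): a = (μ T²/4π²)^(1/3) = (398600 × 5668.8² / 4π²)^(1/3) = 6872 km.
Altitude h = a − R = 6872 − 6371 = 501 km.

501 km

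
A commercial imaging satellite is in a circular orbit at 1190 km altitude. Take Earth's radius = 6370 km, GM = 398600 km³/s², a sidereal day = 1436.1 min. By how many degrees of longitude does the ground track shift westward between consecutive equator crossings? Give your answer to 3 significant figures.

27.3°

Semi-major axis a = 6370 + 1190 = 7560 km. Period T = 2π√(a³/μ) = 2π√(7560³/398600) = 6541.7 s = 109.03 min.
During one orbit Earth rotates (6541.7 / 86166) × 360° = 27.33°.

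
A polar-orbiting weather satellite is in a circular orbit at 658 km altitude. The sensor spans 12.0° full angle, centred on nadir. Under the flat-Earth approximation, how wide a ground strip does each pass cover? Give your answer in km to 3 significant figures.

138 km

Half-angle = 12.0°/2 = 6°.
Swath width ≈ 2h·tan(θ/2) = 2 × 658 × tan(6°) = 138.3 km.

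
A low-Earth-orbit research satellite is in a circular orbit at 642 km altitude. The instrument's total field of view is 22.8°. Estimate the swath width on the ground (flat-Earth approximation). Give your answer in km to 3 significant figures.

259 km

Half-angle = 22.8°/2 = 11.4°.
Swath width ≈ 2h·tan(θ/2) = 2 × 642 × tan(11.4°) = 258.9 km.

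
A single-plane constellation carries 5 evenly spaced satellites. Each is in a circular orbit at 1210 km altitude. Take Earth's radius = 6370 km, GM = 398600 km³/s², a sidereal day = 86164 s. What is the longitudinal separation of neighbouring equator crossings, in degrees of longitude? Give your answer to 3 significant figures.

Semi-major axis a = 6370 + 1210 = 7580 km. Period T = 2π√(a³/μ) = 2π√(7580³/398600) = 6567.7 s = 109.46 min.
Single-satellite node shift = (6567.7/86164) × 360° = 27.44°.
With 5 satellites evenly phased, successive equator crossings are 27.44/5 = 5.488° apart.

5.49°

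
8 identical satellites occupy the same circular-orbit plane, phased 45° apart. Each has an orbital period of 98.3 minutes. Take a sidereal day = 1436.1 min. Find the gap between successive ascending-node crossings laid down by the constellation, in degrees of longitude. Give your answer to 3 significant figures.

3.08°

T = 98.3 min = 5898.0 s.
Single-satellite node shift = (5898.0/86166) × 360° = 24.64°.
With 8 satellites evenly phased, successive equator crossings are 24.64/8 = 3.080° apart.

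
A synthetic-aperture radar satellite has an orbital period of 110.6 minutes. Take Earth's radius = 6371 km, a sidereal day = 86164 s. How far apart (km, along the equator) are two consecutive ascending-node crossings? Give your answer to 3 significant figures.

T = 110.6 min = 6636.0 s.
During one orbit Earth rotates (6636.0 / 86164) × 360° = 27.73°.
At the equator that is 27.73° × (2π·6371/360) km/° = 27.73 × 111.2 = 3083 km.

3080 km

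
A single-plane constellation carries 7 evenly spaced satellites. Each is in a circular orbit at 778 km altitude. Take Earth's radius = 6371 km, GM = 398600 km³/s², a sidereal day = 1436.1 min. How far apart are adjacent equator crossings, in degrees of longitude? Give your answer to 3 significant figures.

Semi-major axis a = 6371 + 778 = 7149 km. Period T = 2π√(a³/μ) = 2π√(7149³/398600) = 6015.6 s = 100.26 min.
Single-satellite node shift = (6015.6/86166) × 360° = 25.13°.
With 7 satellites evenly phased, successive equator crossings are 25.13/7 = 3.590° apart.

3.59°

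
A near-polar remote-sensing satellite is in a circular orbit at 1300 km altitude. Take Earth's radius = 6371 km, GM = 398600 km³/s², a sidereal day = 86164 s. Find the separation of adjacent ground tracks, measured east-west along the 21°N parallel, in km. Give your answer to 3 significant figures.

2900 km

Semi-major axis a = 6371 + 1300 = 7671 km. Period T = 2π√(a³/μ) = 2π√(7671³/398600) = 6686.4 s = 111.44 min.
Node shift per orbit = (6686.4/86164) × 360° = 27.94°.
Equatorial spacing = 27.94 × 111.2 km/° = 3106 km.
At 21° latitude, spacing = 3106 × cos(21°) = 2900 km.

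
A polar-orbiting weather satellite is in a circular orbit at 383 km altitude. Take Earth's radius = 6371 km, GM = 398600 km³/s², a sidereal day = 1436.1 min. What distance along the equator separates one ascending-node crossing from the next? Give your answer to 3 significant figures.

Semi-major axis a = 6371 + 383 = 6754 km. Period T = 2π√(a³/μ) = 2π√(6754³/398600) = 5524.0 s = 92.07 min.
During one orbit Earth rotates (5524.0 / 86166) × 360° = 23.08°.
At the equator that is 23.08° × (2π·6371/360) km/° = 23.08 × 111.2 = 2566 km.

2570 km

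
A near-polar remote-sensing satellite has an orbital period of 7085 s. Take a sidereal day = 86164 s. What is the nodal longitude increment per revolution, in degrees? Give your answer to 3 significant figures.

29.6°

During one orbit Earth rotates (7085.0 / 86164) × 360° = 29.60°.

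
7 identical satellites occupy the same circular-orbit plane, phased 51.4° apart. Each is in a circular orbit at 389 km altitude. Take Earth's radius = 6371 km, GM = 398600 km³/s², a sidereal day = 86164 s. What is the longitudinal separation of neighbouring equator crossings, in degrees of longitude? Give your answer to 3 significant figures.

Semi-major axis a = 6371 + 389 = 6760 km. Period T = 2π√(a³/μ) = 2π√(6760³/398600) = 5531.4 s = 92.19 min.
Single-satellite node shift = (5531.4/86164) × 360° = 23.11°.
With 7 satellites evenly phased, successive equator crossings are 23.11/7 = 3.301° apart.

3.30°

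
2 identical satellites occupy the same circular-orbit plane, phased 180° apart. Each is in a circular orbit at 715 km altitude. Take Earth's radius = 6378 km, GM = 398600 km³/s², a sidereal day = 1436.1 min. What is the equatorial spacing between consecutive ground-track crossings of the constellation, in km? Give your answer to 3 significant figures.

Semi-major axis a = 6378 + 715 = 7093 km. Period T = 2π√(a³/μ) = 2π√(7093³/398600) = 5945.1 s = 99.08 min.
Single-satellite node shift = (5945.1/86166) × 360° = 24.84°.
With 2 satellites evenly phased, successive equator crossings are 24.84/2 = 12.419° apart.
That is 12.419 × 111.3 = 1382 km at the equator.

1380 km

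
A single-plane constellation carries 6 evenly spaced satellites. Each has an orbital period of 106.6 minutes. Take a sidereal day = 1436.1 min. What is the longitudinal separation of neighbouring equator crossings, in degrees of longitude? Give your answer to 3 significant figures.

T = 106.6 min = 6396.0 s.
Single-satellite node shift = (6396.0/86166) × 360° = 26.72°.
With 6 satellites evenly phased, successive equator crossings are 26.72/6 = 4.454° apart.

4.45°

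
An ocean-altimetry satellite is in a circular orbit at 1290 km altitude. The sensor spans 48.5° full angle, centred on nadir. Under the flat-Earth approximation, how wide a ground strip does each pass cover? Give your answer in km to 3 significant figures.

1160 km

Half-angle = 48.5°/2 = 24.25°.
Swath width ≈ 2h·tan(θ/2) = 2 × 1290 × tan(24.25°) = 1162.2 km.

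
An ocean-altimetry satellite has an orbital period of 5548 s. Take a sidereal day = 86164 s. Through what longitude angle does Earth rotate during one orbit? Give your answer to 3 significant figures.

23.2°

During one orbit Earth rotates (5548.0 / 86164) × 360° = 23.18°.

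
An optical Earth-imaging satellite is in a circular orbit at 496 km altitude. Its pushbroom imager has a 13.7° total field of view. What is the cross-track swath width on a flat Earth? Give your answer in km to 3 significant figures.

119 km

Half-angle = 13.7°/2 = 6.85°.
Swath width ≈ 2h·tan(θ/2) = 2 × 496 × tan(6.85°) = 119.2 km.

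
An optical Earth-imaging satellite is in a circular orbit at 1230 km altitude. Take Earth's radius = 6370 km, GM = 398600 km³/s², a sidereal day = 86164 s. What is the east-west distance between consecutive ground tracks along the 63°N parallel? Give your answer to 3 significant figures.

Semi-major axis a = 6370 + 1230 = 7600 km. Period T = 2π√(a³/μ) = 2π√(7600³/398600) = 6593.7 s = 109.90 min.
Node shift per orbit = (6593.7/86164) × 360° = 27.55°.
Equatorial spacing = 27.55 × 111.2 km/° = 3063 km.
At 63° latitude, spacing = 3063 × cos(63°) = 1391 km.

1390 km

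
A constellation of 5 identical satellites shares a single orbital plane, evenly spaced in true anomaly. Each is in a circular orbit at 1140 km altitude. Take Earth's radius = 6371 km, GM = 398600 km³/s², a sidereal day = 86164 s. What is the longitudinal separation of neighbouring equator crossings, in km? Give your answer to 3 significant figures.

Semi-major axis a = 6371 + 1140 = 7511 km. Period T = 2π√(a³/μ) = 2π√(7511³/398600) = 6478.3 s = 107.97 min.
Single-satellite node shift = (6478.3/86164) × 360° = 27.07°.
With 5 satellites evenly phased, successive equator crossings are 27.07/5 = 5.413° apart.
That is 5.413 × 111.2 = 602 km at the equator.

602 km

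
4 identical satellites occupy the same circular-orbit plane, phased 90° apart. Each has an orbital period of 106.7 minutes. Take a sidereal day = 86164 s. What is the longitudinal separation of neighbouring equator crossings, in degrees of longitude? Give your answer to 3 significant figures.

T = 106.7 min = 6402.0 s.
Single-satellite node shift = (6402.0/86164) × 360° = 26.75°.
With 4 satellites evenly phased, successive equator crossings are 26.75/4 = 6.687° apart.

6.69°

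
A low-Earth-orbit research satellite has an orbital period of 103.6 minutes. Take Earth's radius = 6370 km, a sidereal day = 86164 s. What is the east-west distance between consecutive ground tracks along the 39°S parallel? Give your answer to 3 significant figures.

2240 km

T = 103.6 min = 6216.0 s.
Node shift per orbit = (6216.0/86164) × 360° = 25.97°.
Equatorial spacing = 25.97 × 111.2 km/° = 2887 km.
At 39° latitude, spacing = 2887 × cos(39°) = 2244 km.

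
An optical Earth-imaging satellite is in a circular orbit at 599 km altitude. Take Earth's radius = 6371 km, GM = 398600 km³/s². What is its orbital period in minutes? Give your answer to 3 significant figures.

Semi-major axis a = 6371 + 599 = 6970 km. Period T = 2π√(a³/μ) = 2π√(6970³/398600) = 5791.1 s = 96.52 min.

96.5 min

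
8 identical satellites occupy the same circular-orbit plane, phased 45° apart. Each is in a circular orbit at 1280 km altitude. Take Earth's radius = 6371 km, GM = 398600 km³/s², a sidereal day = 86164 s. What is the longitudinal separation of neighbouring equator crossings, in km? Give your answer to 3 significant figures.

Semi-major axis a = 6371 + 1280 = 7651 km. Period T = 2π√(a³/μ) = 2π√(7651³/398600) = 6660.2 s = 111.00 min.
Single-satellite node shift = (6660.2/86164) × 360° = 27.83°.
With 8 satellites evenly phased, successive equator crossings are 27.83/8 = 3.478° apart.
That is 3.478 × 111.2 = 387 km at the equator.

387 km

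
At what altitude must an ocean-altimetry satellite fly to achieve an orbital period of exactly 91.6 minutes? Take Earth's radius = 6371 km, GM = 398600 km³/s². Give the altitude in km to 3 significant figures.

T = 91.6 min = 5496.0 s.
From T = 2π√(a³/μ): a = (μ T²/4π²)^(1/3) = (398600 × 5496.0² / 4π²)^(1/3) = 6731 km.
Altitude h = a − R = 6731 − 6371 = 360 km.

360 km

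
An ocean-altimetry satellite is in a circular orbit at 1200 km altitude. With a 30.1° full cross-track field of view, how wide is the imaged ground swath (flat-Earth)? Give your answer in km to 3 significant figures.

645 km

Half-angle = 30.1°/2 = 15.05°.
Swath width ≈ 2h·tan(θ/2) = 2 × 1200 × tan(15.05°) = 645.3 km.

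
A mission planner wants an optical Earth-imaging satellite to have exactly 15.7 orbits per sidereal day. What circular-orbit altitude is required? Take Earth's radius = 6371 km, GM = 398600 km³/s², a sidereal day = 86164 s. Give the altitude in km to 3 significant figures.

Required period T = 86164 / 15.7 = 5488.2 s.
From T = 2π√(a³/μ): a = (μ T²/4π²)^(1/3) = (398600 × 5488.2² / 4π²)^(1/3) = 6725 km.
Altitude h = a − R = 6725 − 6371 = 354 km.

354 km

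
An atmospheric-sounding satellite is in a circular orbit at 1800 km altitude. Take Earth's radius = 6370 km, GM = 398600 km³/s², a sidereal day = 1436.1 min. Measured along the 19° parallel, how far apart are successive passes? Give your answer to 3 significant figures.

3230 km

Semi-major axis a = 6370 + 1800 = 8170 km. Period T = 2π√(a³/μ) = 2π√(8170³/398600) = 7349.3 s = 122.49 min.
Node shift per orbit = (7349.3/86166) × 360° = 30.71°.
Equatorial spacing = 30.71 × 111.2 km/° = 3414 km.
At 19° latitude, spacing = 3414 × cos(19°) = 3228 km.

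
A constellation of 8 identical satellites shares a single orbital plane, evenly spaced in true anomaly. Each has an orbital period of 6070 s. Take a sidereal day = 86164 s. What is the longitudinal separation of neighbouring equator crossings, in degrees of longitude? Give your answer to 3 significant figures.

3.17°

Single-satellite node shift = (6070.0/86164) × 360° = 25.36°.
With 8 satellites evenly phased, successive equator crossings are 25.36/8 = 3.170° apart.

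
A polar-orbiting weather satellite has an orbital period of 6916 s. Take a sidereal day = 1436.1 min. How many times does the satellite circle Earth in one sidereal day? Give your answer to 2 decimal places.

Orbits per sidereal day = 86166 / 6916.0 = 12.459.

12.46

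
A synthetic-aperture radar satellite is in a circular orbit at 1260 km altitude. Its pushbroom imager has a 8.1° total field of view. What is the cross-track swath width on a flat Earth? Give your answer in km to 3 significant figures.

178 km

Half-angle = 8.1°/2 = 4.05°.
Swath width ≈ 2h·tan(θ/2) = 2 × 1260 × tan(4.05°) = 178.4 km.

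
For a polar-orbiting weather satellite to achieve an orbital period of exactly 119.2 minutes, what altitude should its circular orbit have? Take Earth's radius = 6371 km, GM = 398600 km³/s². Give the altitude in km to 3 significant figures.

1650 km

T = 119.2 min = 7152.0 s.
From T = 2π√(a³/μ): a = (μ T²/4π²)^(1/3) = (398600 × 7152.0² / 4π²)^(1/3) = 8023 km.
Altitude h = a − R = 8023 − 6371 = 1652 km.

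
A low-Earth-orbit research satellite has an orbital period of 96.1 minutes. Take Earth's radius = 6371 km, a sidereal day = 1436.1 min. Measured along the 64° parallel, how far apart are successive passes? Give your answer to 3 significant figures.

1170 km

T = 96.1 min = 5766.0 s.
Node shift per orbit = (5766.0/86166) × 360° = 24.09°.
Equatorial spacing = 24.09 × 111.2 km/° = 2679 km.
At 64° latitude, spacing = 2679 × cos(64°) = 1174 km.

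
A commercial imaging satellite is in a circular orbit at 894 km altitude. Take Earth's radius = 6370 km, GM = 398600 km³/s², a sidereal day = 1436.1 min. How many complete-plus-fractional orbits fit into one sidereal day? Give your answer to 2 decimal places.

Semi-major axis a = 6370 + 894 = 7264 km. Period T = 2π√(a³/μ) = 2π√(7264³/398600) = 6161.3 s = 102.69 min.
Orbits per sidereal day = 86166 / 6161.3 = 13.985.

13.98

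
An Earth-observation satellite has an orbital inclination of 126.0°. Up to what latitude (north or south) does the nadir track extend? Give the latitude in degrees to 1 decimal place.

Retrograde orbit: the ground track reaches ±(180° − i) = ±(180 − 126.0) = ±54.0°.

54.0°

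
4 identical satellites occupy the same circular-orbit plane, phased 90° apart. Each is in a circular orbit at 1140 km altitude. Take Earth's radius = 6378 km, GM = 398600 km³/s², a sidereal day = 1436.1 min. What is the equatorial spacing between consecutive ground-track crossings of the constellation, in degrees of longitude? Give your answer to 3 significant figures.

Semi-major axis a = 6378 + 1140 = 7518 km. Period T = 2π√(a³/μ) = 2π√(7518³/398600) = 6487.3 s = 108.12 min.
Single-satellite node shift = (6487.3/86166) × 360° = 27.10°.
With 4 satellites evenly phased, successive equator crossings are 27.10/4 = 6.776° apart.

6.78°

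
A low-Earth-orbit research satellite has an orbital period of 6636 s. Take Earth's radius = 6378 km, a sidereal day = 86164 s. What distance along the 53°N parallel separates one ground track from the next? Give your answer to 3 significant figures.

Node shift per orbit = (6636.0/86164) × 360° = 27.73°.
Equatorial spacing = 27.73 × 111.3 km/° = 3086 km.
At 53° latitude, spacing = 3086 × cos(53°) = 1857 km.

1860 km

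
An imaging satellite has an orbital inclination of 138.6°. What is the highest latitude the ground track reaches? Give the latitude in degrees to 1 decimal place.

Retrograde orbit: the ground track reaches ±(180° − i) = ±(180 − 138.6) = ±41.4°.

41.4°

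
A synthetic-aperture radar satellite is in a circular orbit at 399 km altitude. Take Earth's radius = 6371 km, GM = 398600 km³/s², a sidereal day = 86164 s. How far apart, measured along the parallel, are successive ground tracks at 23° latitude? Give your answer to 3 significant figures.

Semi-major axis a = 6371 + 399 = 6770 km. Period T = 2π√(a³/μ) = 2π√(6770³/398600) = 5543.6 s = 92.39 min.
Node shift per orbit = (5543.6/86164) × 360° = 23.16°.
Equatorial spacing = 23.16 × 111.2 km/° = 2575 km.
At 23° latitude, spacing = 2575 × cos(23°) = 2371 km.

2370 km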